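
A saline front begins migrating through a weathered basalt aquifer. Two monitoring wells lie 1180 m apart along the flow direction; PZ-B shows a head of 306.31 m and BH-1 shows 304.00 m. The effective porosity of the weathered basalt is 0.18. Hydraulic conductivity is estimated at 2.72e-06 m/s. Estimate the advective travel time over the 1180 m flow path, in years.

Convert K: 2.72e-06 m/s × 86400 = 0.2350 m/day.
Hydraulic gradient i = (306.31 − 304.00) / 1180 = 2.31 / 1180 = 0.001958.
Darcy flux q = K · i = 0.2350 × 0.001958 = 0.0004601 m/day.
Seepage velocity v = q / n_e = 0.0004601 / 0.18 = 0.002556 m/day.
Travel time t = L / v = 1180 / 0.002556 = 4.617e+05 days = 1264 years.

1260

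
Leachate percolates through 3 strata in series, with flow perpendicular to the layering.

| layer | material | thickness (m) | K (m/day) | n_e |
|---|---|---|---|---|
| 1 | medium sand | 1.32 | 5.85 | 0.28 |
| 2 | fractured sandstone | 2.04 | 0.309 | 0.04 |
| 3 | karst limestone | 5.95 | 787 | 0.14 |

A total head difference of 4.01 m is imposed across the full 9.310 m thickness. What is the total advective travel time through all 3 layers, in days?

With flow normal to the layers, continuity requires the same specific discharge q through every layer.
Σ(b_i/K_i) = 1.32/5.85 + 2.04/0.309 + 5.95/787 = 6.835 d.
q = Δh / Σ(b_i/K_i) = 4.01 / 6.835 = 0.5867 m/day.
In each layer the seepage velocity is v_i = q/n_i, so the layer transit time is t_i = b_i·n_i / q:
  layer 1 (medium sand): t_1 = 1.32 × 0.28 / 0.5867 = 0.6300 d
  layer 2 (fractured sandstone): t_2 = 2.04 × 0.04 / 0.5867 = 0.1391 d
  layer 3 (karst limestone): t_3 = 5.95 × 0.14 / 0.5867 = 1.420 d
Total t = Σ t_i = 2.189 days.

2.19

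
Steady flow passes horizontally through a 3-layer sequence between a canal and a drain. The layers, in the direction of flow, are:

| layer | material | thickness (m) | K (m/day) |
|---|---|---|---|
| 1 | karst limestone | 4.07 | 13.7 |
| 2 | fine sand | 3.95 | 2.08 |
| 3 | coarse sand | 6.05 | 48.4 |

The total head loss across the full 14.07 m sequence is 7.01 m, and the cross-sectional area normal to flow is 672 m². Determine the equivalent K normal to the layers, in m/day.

Flow is perpendicular to layering, so the layers act in series and the equivalent K is the thickness-weighted harmonic mean.
Total thickness L = 4.07 + 3.95 + 6.05 = 14.07 m.
Σ(b_i/K_i) = 4.07/13.7 + 3.95/2.08 + 6.05/48.4 = 2.321 d.
K_eq = L / Σ(b_i/K_i) = 14.07 / 2.321 = 6.062 m/day.

6.06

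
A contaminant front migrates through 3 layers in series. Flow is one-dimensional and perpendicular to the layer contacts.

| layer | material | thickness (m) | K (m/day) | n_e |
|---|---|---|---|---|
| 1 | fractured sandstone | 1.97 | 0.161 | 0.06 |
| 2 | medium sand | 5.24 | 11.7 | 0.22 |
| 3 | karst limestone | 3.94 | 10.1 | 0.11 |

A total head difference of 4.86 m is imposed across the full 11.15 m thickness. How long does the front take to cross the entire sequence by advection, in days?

4.59

With flow normal to the layers, continuity requires the same specific discharge q through every layer.
Σ(b_i/K_i) = 1.97/0.161 + 5.24/11.7 + 3.94/10.1 = 13.07 d.
q = Δh / Σ(b_i/K_i) = 4.86 / 13.07 = 0.3717 m/day.
In each layer the seepage velocity is v_i = q/n_i, so the layer transit time is t_i = b_i·n_i / q:
  layer 1 (fractured sandstone): t_1 = 1.97 × 0.06 / 0.3717 = 0.3180 d
  layer 2 (medium sand): t_2 = 5.24 × 0.22 / 0.3717 = 3.101 d
  layer 3 (karst limestone): t_3 = 3.94 × 0.11 / 0.3717 = 1.166 d
Total t = Σ t_i = 4.585 days.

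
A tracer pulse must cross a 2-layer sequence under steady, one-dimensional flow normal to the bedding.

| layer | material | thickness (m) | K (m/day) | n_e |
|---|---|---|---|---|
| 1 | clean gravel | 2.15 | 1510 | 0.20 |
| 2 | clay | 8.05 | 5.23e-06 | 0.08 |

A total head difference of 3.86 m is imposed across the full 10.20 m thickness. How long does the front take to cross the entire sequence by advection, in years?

1170

With flow normal to the layers, continuity requires the same specific discharge q through every layer.
Σ(b_i/K_i) = 2.15/1510 + 8.05/5.23e-06 = 1.539e+06 d.
q = Δh / Σ(b_i/K_i) = 3.86 / 1.539e+06 = 2.508e-06 m/day.
In each layer the seepage velocity is v_i = q/n_i, so the layer transit time is t_i = b_i·n_i / q:
  layer 1 (clean gravel): t_1 = 2.15 × 0.20 / 2.508e-06 = 1.715e+05 d
  layer 2 (clay): t_2 = 8.05 × 0.08 / 2.508e-06 = 2.568e+05 d
Total t = Σ t_i = 4.283e+05 days = 1173 years.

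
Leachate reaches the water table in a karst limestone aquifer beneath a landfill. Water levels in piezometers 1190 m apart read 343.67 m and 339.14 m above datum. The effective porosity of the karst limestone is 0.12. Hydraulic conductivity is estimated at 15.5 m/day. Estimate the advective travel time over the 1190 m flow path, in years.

6.63

Hydraulic gradient i = (343.67 − 339.14) / 1190 = 4.53 / 1190 = 0.003807.
Darcy flux q = K · i = 15.50 × 0.003807 = 0.05900 m/day.
Seepage velocity v = q / n_e = 0.05900 / 0.12 = 0.4917 m/day.
Travel time t = L / v = 1190 / 0.4917 = 2420 days = 6.626 years.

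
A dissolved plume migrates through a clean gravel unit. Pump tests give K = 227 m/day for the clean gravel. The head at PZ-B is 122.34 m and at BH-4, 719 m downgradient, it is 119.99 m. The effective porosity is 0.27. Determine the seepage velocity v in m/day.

2.75

Hydraulic gradient i = (122.34 − 119.99) / 719 = 2.35 / 719 = 0.003268.
Darcy flux q = K · i = 227.0 × 0.003268 = 0.7419 m/day.
Seepage velocity v = q / n_e = 0.7419 / 0.27 = 2.748 m/day.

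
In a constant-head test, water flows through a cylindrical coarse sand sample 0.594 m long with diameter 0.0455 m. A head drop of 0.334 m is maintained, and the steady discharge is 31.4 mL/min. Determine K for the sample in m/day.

49.5

Cross-sectional area A = π·(d/2)² = π × (0.0455/2)² = 0.001626 m².
Convert discharge: 31.4 mL/min = 5.233e-07 m³/s.
Darcy's law rearranged: K = Q·L / (A·Δh) = 5.233e-07 × 0.594 / (0.001626 × 0.334) = 0.0005724 m/s = 49.46 m/day.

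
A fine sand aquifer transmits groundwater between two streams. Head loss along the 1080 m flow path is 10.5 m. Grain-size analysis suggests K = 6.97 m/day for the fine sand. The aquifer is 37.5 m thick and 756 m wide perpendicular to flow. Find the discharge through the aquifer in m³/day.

Cross-sectional area A = 756 × 37.5 = 28350 m².
Hydraulic gradient i = Δh / L = 10.5 / 1080 = 0.009722.
Darcy's law: Q = K · A · i = 6.970 × 28350 × 0.009722 = 1921 m³/day.

1920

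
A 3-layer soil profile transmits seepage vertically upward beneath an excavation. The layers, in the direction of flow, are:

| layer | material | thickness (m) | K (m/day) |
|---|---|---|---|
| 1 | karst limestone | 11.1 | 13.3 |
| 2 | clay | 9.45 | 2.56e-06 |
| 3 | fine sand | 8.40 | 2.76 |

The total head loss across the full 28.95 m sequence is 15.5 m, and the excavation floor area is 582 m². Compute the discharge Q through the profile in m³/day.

Flow is perpendicular to layering, so the layers act in series and the equivalent K is the thickness-weighted harmonic mean.
Total thickness L = 11.1 + 9.45 + 8.40 = 28.95 m.
Σ(b_i/K_i) = 11.1/13.3 + 9.45/2.56e-06 + 8.40/2.76 = 3.691e+06 d.
K_eq = L / Σ(b_i/K_i) = 28.95 / 3.691e+06 = 7.843e-06 m/day.
Q = K_eq · A · (Δh/L) = 7.843e-06 × 582 × (15.5/28.95) = 0.002444 m³/day.

0.00244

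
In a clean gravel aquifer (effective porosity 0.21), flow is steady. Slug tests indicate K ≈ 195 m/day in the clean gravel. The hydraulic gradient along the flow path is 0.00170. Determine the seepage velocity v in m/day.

Hydraulic gradient i = 0.00170.
Darcy flux q = K · i = 195.0 × 0.001700 = 0.3315 m/day.
Seepage velocity v = q / n_e = 0.3315 / 0.21 = 1.579 m/day.

1.58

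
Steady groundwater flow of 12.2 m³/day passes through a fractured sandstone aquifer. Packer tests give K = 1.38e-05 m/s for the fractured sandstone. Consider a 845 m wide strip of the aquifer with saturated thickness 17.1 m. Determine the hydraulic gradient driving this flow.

Convert K: 1.38e-05 m/s × 86400 = 1.192 m/day.
Cross-sectional area A = 845 × 17.1 = 14450 m².
From Q = K·A·i, i = Q / (K·A) = 12.2 / (1.192 × 14450) = 0.0007081.

0.000708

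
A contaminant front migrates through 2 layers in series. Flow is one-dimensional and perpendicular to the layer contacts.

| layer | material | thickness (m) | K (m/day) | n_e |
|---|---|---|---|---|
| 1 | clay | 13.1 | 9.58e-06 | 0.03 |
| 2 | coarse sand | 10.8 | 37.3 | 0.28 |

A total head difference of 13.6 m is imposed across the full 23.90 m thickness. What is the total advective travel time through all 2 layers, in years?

With flow normal to the layers, continuity requires the same specific discharge q through every layer.
Σ(b_i/K_i) = 13.1/9.58e-06 + 10.8/37.3 = 1.367e+06 d.
q = Δh / Σ(b_i/K_i) = 13.6 / 1.367e+06 = 9.946e-06 m/day.
In each layer the seepage velocity is v_i = q/n_i, so the layer transit time is t_i = b_i·n_i / q:
  layer 1 (clay): t_1 = 13.1 × 0.03 / 9.946e-06 = 39515 d
  layer 2 (coarse sand): t_2 = 10.8 × 0.28 / 9.946e-06 = 3.041e+05 d
Total t = Σ t_i = 3.436e+05 days = 940.6 years.

941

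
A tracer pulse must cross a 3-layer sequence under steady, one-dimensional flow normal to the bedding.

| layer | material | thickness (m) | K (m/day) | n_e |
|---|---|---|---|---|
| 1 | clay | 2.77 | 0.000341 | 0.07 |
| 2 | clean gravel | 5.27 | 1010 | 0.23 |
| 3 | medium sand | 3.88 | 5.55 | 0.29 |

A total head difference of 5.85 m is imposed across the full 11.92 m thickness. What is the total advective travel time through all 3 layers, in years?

With flow normal to the layers, continuity requires the same specific discharge q through every layer.
Σ(b_i/K_i) = 2.77/0.000341 + 5.27/1010 + 3.88/5.55 = 8124 d.
q = Δh / Σ(b_i/K_i) = 5.85 / 8124 = 0.0007201 m/day.
In each layer the seepage velocity is v_i = q/n_i, so the layer transit time is t_i = b_i·n_i / q:
  layer 1 (clay): t_1 = 2.77 × 0.07 / 0.0007201 = 269.3 d
  layer 2 (clean gravel): t_2 = 5.27 × 0.23 / 0.0007201 = 1683 d
  layer 3 (medium sand): t_3 = 3.88 × 0.29 / 0.0007201 = 1563 d
Total t = Σ t_i = 3515 days = 9.624 years.

9.62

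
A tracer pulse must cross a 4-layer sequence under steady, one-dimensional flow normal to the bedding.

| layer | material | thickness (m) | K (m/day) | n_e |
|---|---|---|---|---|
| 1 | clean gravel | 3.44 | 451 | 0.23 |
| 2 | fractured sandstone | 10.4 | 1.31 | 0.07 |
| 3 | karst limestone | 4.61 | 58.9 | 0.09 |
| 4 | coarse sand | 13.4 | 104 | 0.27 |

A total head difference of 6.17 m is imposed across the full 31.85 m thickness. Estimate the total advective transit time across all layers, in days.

With flow normal to the layers, continuity requires the same specific discharge q through every layer.
Σ(b_i/K_i) = 3.44/451 + 10.4/1.31 + 4.61/58.9 + 13.4/104 = 8.154 d.
q = Δh / Σ(b_i/K_i) = 6.17 / 8.154 = 0.7567 m/day.
In each layer the seepage velocity is v_i = q/n_i, so the layer transit time is t_i = b_i·n_i / q:
  layer 1 (clean gravel): t_1 = 3.44 × 0.23 / 0.7567 = 1.046 d
  layer 2 (fractured sandstone): t_2 = 10.4 × 0.07 / 0.7567 = 0.9621 d
  layer 3 (karst limestone): t_3 = 4.61 × 0.09 / 0.7567 = 0.5483 d
  layer 4 (coarse sand): t_4 = 13.4 × 0.27 / 0.7567 = 4.781 d
Total t = Σ t_i = 7.337 days.

7.34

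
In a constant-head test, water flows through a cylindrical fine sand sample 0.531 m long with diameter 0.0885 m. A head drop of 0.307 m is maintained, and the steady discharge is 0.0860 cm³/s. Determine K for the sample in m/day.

2.09

Cross-sectional area A = π·(d/2)² = π × (0.0885/2)² = 0.006151 m².
Convert discharge: 0.0860 cm³/s = 8.600e-08 m³/s.
Darcy's law rearranged: K = Q·L / (A·Δh) = 8.600e-08 × 0.531 / (0.006151 × 0.307) = 2.418e-05 m/s = 2.089 m/day.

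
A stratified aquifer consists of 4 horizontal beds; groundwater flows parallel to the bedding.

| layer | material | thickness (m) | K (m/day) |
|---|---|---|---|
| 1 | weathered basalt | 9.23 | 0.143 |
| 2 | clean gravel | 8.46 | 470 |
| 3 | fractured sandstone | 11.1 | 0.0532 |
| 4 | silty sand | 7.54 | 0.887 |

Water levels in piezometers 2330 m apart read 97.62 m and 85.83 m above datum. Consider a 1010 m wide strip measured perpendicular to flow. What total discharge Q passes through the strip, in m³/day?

Flow is parallel to layering, so each bed carries its own Darcy discharge and the transmissivities add.
Σ(K_i·b_i) = 0.143×9.23 + 470×8.46 + 0.0532×11.1 + 0.887×7.54 = 3985 m²/day.
Hydraulic gradient i = (97.62 − 85.83) / 2330 = 11.79 / 2330 = 0.005060.
Q = Σ(K_i·b_i) · W · i = 3985 × 1010 × 0.005060 = 20365 m³/day.

20400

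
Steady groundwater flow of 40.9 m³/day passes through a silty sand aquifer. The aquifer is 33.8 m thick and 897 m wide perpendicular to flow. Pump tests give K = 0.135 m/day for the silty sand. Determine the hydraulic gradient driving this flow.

Cross-sectional area A = 897 × 33.8 = 30319 m².
From Q = K·A·i, i = Q / (K·A) = 40.9 / (0.1350 × 30319) = 0.009993.

0.00999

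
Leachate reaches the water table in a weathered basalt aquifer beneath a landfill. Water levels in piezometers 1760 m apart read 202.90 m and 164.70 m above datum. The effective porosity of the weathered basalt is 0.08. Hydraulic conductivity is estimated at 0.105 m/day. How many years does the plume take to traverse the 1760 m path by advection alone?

Hydraulic gradient i = (202.90 − 164.70) / 1760 = 38.2 / 1760 = 0.02170.
Darcy flux q = K · i = 0.1050 × 0.02170 = 0.002279 m/day.
Seepage velocity v = q / n_e = 0.002279 / 0.08 = 0.02849 m/day.
Travel time t = L / v = 1760 / 0.02849 = 61782 days = 169.2 years.

169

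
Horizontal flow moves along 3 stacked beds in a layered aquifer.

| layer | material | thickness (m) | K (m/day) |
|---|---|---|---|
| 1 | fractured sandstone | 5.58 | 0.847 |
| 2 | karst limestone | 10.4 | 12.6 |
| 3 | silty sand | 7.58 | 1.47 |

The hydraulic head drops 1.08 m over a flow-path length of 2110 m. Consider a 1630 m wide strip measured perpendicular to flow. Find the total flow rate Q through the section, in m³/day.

123

Flow is parallel to layering, so each bed carries its own Darcy discharge and the transmissivities add.
Σ(K_i·b_i) = 0.847×5.58 + 12.6×10.4 + 1.47×7.58 = 146.9 m²/day.
Hydraulic gradient i = Δh / L = 1.08 / 2110 = 0.0005118.
Q = Σ(K_i·b_i) · W · i = 146.9 × 1630 × 0.0005118 = 122.6 m³/day.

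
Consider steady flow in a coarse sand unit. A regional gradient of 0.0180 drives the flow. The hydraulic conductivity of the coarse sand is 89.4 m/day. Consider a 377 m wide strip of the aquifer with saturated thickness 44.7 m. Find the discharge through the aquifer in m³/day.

27100

Cross-sectional area A = 377 × 44.7 = 16852 m².
Hydraulic gradient i = 0.0180.
Darcy's law: Q = K · A · i = 89.40 × 16852 × 0.01800 = 27118 m³/day.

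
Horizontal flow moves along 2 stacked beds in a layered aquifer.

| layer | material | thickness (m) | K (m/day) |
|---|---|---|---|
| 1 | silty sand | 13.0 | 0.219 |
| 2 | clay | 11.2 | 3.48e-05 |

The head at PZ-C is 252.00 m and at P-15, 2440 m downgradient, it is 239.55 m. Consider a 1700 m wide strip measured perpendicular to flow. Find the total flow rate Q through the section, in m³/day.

24.7

Flow is parallel to layering, so each bed carries its own Darcy discharge and the transmissivities add.
Σ(K_i·b_i) = 0.219×13.0 + 3.48e-05×11.2 = 2.847 m²/day.
Hydraulic gradient i = (252.00 − 239.55) / 2440 = 12.45 / 2440 = 0.005102.
Q = Σ(K_i·b_i) · W · i = 2.847 × 1700 × 0.005102 = 24.70 m³/day.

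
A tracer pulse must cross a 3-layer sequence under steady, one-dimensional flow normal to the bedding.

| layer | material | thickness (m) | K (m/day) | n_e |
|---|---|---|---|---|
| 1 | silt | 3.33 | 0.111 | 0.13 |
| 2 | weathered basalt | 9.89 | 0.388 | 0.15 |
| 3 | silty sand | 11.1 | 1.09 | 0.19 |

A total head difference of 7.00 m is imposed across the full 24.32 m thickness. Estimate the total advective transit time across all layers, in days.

With flow normal to the layers, continuity requires the same specific discharge q through every layer.
Σ(b_i/K_i) = 3.33/0.111 + 9.89/0.388 + 11.1/1.09 = 65.67 d.
q = Δh / Σ(b_i/K_i) = 7.00 / 65.67 = 0.1066 m/day.
In each layer the seepage velocity is v_i = q/n_i, so the layer transit time is t_i = b_i·n_i / q:
  layer 1 (silt): t_1 = 3.33 × 0.13 / 0.1066 = 4.061 d
  layer 2 (weathered basalt): t_2 = 9.89 × 0.15 / 0.1066 = 13.92 d
  layer 3 (silty sand): t_3 = 11.1 × 0.19 / 0.1066 = 19.79 d
Total t = Σ t_i = 37.77 days.

37.8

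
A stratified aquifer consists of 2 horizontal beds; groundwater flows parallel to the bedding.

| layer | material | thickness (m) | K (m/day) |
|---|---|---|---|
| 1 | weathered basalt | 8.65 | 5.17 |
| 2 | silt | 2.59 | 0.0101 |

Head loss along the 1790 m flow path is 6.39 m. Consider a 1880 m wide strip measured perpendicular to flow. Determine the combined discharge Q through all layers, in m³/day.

300

Flow is parallel to layering, so each bed carries its own Darcy discharge and the transmissivities add.
Σ(K_i·b_i) = 5.17×8.65 + 0.0101×2.59 = 44.75 m²/day.
Hydraulic gradient i = Δh / L = 6.39 / 1790 = 0.003570.
Q = Σ(K_i·b_i) · W · i = 44.75 × 1880 × 0.003570 = 300.3 m³/day.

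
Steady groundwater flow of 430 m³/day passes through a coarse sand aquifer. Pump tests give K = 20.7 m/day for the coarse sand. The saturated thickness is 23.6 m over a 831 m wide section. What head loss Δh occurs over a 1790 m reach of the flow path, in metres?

Cross-sectional area A = 831 × 23.6 = 19612 m².
From Q = K·A·i, i = Q / (K·A) = 430 / (20.70 × 19612) = 0.001059.
Head loss Δh = i · L = 0.001059 × 1790 = 1.896 m.

1.90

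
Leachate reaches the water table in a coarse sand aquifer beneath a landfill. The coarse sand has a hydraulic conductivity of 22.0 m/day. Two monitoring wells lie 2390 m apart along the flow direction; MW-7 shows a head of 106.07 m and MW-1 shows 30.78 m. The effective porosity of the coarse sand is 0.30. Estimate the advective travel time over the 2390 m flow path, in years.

Hydraulic gradient i = (106.07 − 30.78) / 2390 = 75.29 / 2390 = 0.03150.
Darcy flux q = K · i = 22.00 × 0.03150 = 0.6930 m/day.
Seepage velocity v = q / n_e = 0.6930 / 0.30 = 2.310 m/day.
Travel time t = L / v = 2390 / 2.310 = 1035 days = 2.832 years.

2.83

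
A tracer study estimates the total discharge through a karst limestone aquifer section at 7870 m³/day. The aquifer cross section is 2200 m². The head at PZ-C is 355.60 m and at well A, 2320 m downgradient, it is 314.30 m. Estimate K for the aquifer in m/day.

Hydraulic gradient i = (355.60 − 314.30) / 2320 = 41.3 / 2320 = 0.01780.
From Q = K·A·i, K = Q / (A·i) = 7870 / (2200 × 0.01780) = 201.0 m/day.

201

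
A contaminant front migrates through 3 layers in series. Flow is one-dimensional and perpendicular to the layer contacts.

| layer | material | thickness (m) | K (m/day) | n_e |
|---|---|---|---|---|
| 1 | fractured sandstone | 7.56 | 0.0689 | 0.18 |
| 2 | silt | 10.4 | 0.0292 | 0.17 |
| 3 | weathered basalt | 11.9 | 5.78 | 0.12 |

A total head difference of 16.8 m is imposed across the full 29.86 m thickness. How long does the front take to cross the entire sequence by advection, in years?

With flow normal to the layers, continuity requires the same specific discharge q through every layer.
Σ(b_i/K_i) = 7.56/0.0689 + 10.4/0.0292 + 11.9/5.78 = 467.9 d.
q = Δh / Σ(b_i/K_i) = 16.8 / 467.9 = 0.03590 m/day.
In each layer the seepage velocity is v_i = q/n_i, so the layer transit time is t_i = b_i·n_i / q:
  layer 1 (fractured sandstone): t_1 = 7.56 × 0.18 / 0.03590 = 37.90 d
  layer 2 (silt): t_2 = 10.4 × 0.17 / 0.03590 = 49.25 d
  layer 3 (weathered basalt): t_3 = 11.9 × 0.12 / 0.03590 = 39.78 d
Total t = Σ t_i = 126.9 days = 0.3475 years.

0.348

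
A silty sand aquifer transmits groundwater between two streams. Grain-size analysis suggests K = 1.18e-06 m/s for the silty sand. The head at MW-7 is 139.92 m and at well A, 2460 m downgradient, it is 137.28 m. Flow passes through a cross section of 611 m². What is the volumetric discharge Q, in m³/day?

Convert K: 1.18e-06 m/s × 86400 = 0.1020 m/day.
Hydraulic gradient i = (139.92 − 137.28) / 2460 = 2.64 / 2460 = 0.001073.
Darcy's law: Q = K · A · i = 0.1020 × 611.0 × 0.001073 = 0.06685 m³/day.

0.0669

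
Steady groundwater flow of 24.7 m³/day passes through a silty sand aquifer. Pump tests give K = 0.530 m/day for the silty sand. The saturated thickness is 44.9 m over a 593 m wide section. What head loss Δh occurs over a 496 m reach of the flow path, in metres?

Cross-sectional area A = 593 × 44.9 = 26626 m².
From Q = K·A·i, i = Q / (K·A) = 24.7 / (0.5300 × 26626) = 0.001750.
Head loss Δh = i · L = 0.001750 × 496 = 0.8682 m.

0.868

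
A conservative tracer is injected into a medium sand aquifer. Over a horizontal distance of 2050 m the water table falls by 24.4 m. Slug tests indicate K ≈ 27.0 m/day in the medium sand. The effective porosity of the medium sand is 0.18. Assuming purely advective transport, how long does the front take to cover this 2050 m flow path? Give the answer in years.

Hydraulic gradient i = Δh / L = 24.4 / 2050 = 0.01190.
Darcy flux q = K · i = 27.00 × 0.01190 = 0.3214 m/day.
Seepage velocity v = q / n_e = 0.3214 / 0.18 = 1.785 m/day.
Travel time t = L / v = 2050 / 1.785 = 1148 days = 3.144 years.

3.14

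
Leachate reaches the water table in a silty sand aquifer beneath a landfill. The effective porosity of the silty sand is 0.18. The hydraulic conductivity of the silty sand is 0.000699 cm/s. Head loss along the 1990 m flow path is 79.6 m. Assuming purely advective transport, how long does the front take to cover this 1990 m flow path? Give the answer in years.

Convert K: 0.000699 cm/s × 864 = 0.6039 m/day.
Hydraulic gradient i = Δh / L = 79.6 / 1990 = 0.04000.
Darcy flux q = K · i = 0.6039 × 0.04000 = 0.02416 m/day.
Seepage velocity v = q / n_e = 0.02416 / 0.18 = 0.1342 m/day.
Travel time t = L / v = 1990 / 0.1342 = 14828 days = 40.60 years.

40.6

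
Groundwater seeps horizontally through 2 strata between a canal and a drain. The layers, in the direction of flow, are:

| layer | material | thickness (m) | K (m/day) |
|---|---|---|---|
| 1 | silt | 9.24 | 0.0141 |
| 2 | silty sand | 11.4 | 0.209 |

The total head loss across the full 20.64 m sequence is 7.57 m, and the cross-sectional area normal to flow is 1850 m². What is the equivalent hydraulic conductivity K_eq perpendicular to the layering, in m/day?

Flow is perpendicular to layering, so the layers act in series and the equivalent K is the thickness-weighted harmonic mean.
Total thickness L = 9.24 + 11.4 = 20.64 m.
Σ(b_i/K_i) = 9.24/0.0141 + 11.4/0.209 = 709.9 d.
K_eq = L / Σ(b_i/K_i) = 20.64 / 709.9 = 0.02908 m/day.

0.0291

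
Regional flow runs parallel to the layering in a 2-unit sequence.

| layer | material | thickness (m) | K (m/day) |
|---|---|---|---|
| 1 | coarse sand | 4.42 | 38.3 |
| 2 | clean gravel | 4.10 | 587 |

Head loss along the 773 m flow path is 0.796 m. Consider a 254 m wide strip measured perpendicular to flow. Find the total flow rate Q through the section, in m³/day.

674

Flow is parallel to layering, so each bed carries its own Darcy discharge and the transmissivities add.
Σ(K_i·b_i) = 38.3×4.42 + 587×4.10 = 2576 m²/day.
Hydraulic gradient i = Δh / L = 0.796 / 773 = 0.001030.
Q = Σ(K_i·b_i) · W · i = 2576 × 254 × 0.001030 = 673.8 m³/day.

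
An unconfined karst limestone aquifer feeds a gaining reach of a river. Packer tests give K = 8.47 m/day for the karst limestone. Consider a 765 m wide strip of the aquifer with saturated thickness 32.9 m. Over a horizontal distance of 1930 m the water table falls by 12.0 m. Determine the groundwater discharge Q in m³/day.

1330

Cross-sectional area A = 765 × 32.9 = 25168 m².
Hydraulic gradient i = Δh / L = 12.0 / 1930 = 0.006218.
Darcy's law: Q = K · A · i = 8.470 × 25168 × 0.006218 = 1325 m³/day.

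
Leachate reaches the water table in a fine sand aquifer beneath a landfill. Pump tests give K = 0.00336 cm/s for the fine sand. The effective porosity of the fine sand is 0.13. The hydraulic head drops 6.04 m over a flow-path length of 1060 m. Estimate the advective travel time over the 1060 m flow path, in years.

Convert K: 0.00336 cm/s × 864 = 2.903 m/day.
Hydraulic gradient i = Δh / L = 6.04 / 1060 = 0.005698.
Darcy flux q = K · i = 2.903 × 0.005698 = 0.01654 m/day.
Seepage velocity v = q / n_e = 0.01654 / 0.13 = 0.1272 m/day.
Travel time t = L / v = 1060 / 0.1272 = 8330 days = 22.81 years.

22.8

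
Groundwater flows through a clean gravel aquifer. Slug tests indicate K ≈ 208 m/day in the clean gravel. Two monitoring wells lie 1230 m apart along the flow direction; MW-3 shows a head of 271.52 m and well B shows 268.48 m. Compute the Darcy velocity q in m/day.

Hydraulic gradient i = (271.52 − 268.48) / 1230 = 3.04 / 1230 = 0.002472.
Specific discharge q = K · i = 208.0 × 0.002472 = 0.5141 m/day.

0.514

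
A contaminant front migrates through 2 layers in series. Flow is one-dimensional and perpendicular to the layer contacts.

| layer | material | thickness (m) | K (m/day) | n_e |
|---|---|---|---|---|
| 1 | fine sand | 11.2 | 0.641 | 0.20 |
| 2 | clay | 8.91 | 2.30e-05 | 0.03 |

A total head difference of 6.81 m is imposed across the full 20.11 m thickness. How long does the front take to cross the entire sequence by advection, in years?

With flow normal to the layers, continuity requires the same specific discharge q through every layer.
Σ(b_i/K_i) = 11.2/0.641 + 8.91/2.30e-05 = 3.874e+05 d.
q = Δh / Σ(b_i/K_i) = 6.81 / 3.874e+05 = 1.758e-05 m/day.
In each layer the seepage velocity is v_i = q/n_i, so the layer transit time is t_i = b_i·n_i / q:
  layer 1 (fine sand): t_1 = 11.2 × 0.20 / 1.758e-05 = 1.274e+05 d
  layer 2 (clay): t_2 = 8.91 × 0.03 / 1.758e-05 = 15206 d
Total t = Σ t_i = 1.426e+05 days = 390.5 years.

391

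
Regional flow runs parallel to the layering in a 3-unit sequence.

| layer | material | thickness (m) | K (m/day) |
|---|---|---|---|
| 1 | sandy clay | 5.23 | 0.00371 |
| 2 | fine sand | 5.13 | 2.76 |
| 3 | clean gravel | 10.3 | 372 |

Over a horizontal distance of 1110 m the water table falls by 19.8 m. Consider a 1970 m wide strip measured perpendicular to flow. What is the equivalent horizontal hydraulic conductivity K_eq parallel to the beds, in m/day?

186

Flow is parallel to layering, so each bed carries its own Darcy discharge and the transmissivities add.
Σ(K_i·b_i) = 0.00371×5.23 + 2.76×5.13 + 372×10.3 = 3846 m²/day.
Total thickness b = 20.66 m, so K_eq = Σ(K_i·b_i)/b = 186.1 m/day.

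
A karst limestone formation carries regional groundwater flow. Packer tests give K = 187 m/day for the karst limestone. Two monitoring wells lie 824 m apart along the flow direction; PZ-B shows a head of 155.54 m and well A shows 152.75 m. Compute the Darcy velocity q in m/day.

Hydraulic gradient i = (155.54 − 152.75) / 824 = 2.79 / 824 = 0.003386.
Specific discharge q = K · i = 187.0 × 0.003386 = 0.6332 m/day.

0.633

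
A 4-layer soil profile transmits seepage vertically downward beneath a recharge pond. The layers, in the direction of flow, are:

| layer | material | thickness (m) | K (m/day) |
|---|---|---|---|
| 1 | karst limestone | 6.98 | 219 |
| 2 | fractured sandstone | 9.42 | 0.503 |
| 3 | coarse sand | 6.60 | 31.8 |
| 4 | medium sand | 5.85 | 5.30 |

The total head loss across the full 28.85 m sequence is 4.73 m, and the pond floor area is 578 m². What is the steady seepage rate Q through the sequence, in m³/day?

Flow is perpendicular to layering, so the layers act in series and the equivalent K is the thickness-weighted harmonic mean.
Total thickness L = 6.98 + 9.42 + 6.60 + 5.85 = 28.85 m.
Σ(b_i/K_i) = 6.98/219 + 9.42/0.503 + 6.60/31.8 + 5.85/5.30 = 20.07 d.
K_eq = L / Σ(b_i/K_i) = 28.85 / 20.07 = 1.437 m/day.
Q = K_eq · A · (Δh/L) = 1.437 × 578 × (4.73/28.85) = 136.2 m³/day.

136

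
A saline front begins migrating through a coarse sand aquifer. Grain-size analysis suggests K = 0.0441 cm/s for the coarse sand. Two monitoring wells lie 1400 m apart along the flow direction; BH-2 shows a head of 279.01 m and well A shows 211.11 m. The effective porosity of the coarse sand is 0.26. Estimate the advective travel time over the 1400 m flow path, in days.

Convert K: 0.0441 cm/s × 864 = 38.10 m/day.
Hydraulic gradient i = (279.01 − 211.11) / 1400 = 67.9 / 1400 = 0.04850.
Darcy flux q = K · i = 38.10 × 0.04850 = 1.848 m/day.
Seepage velocity v = q / n_e = 1.848 / 0.26 = 7.108 m/day.
Travel time t = L / v = 1400 / 7.108 = 197.0 days.

197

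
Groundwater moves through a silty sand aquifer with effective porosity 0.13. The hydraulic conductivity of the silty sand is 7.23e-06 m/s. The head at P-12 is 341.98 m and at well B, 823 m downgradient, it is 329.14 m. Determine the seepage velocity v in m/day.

0.0750

Convert K: 7.23e-06 m/s × 86400 = 0.6247 m/day.
Hydraulic gradient i = (341.98 − 329.14) / 823 = 12.84 / 823 = 0.01560.
Darcy flux q = K · i = 0.6247 × 0.01560 = 0.009746 m/day.
Seepage velocity v = q / n_e = 0.009746 / 0.13 = 0.07497 m/day.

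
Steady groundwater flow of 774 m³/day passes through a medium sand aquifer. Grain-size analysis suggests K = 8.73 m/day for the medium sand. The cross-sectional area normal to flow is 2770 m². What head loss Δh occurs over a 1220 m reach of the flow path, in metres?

39.0

From Q = K·A·i, i = Q / (K·A) = 774 / (8.730 × 2770) = 0.03201.
Head loss Δh = i · L = 0.03201 × 1220 = 39.05 m.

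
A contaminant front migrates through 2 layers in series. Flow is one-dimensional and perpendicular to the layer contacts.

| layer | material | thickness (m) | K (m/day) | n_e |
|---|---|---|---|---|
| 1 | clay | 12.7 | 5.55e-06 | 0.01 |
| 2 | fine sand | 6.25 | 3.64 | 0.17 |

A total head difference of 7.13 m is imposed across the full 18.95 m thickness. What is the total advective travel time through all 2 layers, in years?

With flow normal to the layers, continuity requires the same specific discharge q through every layer.
Σ(b_i/K_i) = 12.7/5.55e-06 + 6.25/3.64 = 2.288e+06 d.
q = Δh / Σ(b_i/K_i) = 7.13 / 2.288e+06 = 3.116e-06 m/day.
In each layer the seepage velocity is v_i = q/n_i, so the layer transit time is t_i = b_i·n_i / q:
  layer 1 (clay): t_1 = 12.7 × 0.01 / 3.116e-06 = 40759 d
  layer 2 (fine sand): t_2 = 6.25 × 0.17 / 3.116e-06 = 3.410e+05 d
Total t = Σ t_i = 3.818e+05 days = 1045 years.

1050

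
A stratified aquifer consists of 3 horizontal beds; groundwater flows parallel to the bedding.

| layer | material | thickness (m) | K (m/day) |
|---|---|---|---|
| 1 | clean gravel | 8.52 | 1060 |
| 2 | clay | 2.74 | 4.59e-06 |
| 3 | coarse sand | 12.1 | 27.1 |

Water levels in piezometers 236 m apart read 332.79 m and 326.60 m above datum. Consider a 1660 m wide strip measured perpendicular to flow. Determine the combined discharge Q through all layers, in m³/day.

Flow is parallel to layering, so each bed carries its own Darcy discharge and the transmissivities add.
Σ(K_i·b_i) = 1060×8.52 + 4.59e-06×2.74 + 27.1×12.1 = 9359 m²/day.
Hydraulic gradient i = (332.79 − 326.60) / 236 = 6.19 / 236 = 0.02623.
Q = Σ(K_i·b_i) · W · i = 9359 × 1660 × 0.02623 = 4.075e+05 m³/day.

407000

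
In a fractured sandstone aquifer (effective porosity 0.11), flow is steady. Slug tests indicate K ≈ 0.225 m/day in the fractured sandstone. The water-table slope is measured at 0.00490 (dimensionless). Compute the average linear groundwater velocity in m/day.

0.0100

Hydraulic gradient i = 0.00490.
Darcy flux q = K · i = 0.2250 × 0.004900 = 0.001102 m/day.
Seepage velocity v = q / n_e = 0.001102 / 0.11 = 0.01002 m/day.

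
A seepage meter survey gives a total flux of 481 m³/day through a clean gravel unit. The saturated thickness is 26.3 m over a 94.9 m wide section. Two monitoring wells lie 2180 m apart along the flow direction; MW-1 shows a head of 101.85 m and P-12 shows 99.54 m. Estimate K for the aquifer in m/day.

Cross-sectional area A = 94.9 × 26.3 = 2496 m².
Hydraulic gradient i = (101.85 − 99.54) / 2180 = 2.31 / 2180 = 0.001060.
From Q = K·A·i, K = Q / (A·i) = 481 / (2496 × 0.001060) = 181.9 m/day.

182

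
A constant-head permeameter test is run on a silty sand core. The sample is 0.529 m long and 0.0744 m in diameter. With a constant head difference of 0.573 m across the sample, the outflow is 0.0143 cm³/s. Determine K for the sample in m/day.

0.262

Cross-sectional area A = π·(d/2)² = π × (0.0744/2)² = 0.004347 m².
Convert discharge: 0.0143 cm³/s = 1.430e-08 m³/s.
Darcy's law rearranged: K = Q·L / (A·Δh) = 1.430e-08 × 0.529 / (0.004347 × 0.573) = 3.037e-06 m/s = 0.2624 m/day.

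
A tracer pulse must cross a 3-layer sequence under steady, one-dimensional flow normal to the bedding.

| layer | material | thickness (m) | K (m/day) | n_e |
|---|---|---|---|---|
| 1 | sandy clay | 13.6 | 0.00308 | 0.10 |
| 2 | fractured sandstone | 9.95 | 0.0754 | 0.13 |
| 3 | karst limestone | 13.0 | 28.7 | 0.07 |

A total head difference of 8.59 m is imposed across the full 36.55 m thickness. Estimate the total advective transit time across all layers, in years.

With flow normal to the layers, continuity requires the same specific discharge q through every layer.
Σ(b_i/K_i) = 13.6/0.00308 + 9.95/0.0754 + 13.0/28.7 = 4548 d.
q = Δh / Σ(b_i/K_i) = 8.59 / 4548 = 0.001889 m/day.
In each layer the seepage velocity is v_i = q/n_i, so the layer transit time is t_i = b_i·n_i / q:
  layer 1 (sandy clay): t_1 = 13.6 × 0.10 / 0.001889 = 720.1 d
  layer 2 (fractured sandstone): t_2 = 9.95 × 0.13 / 0.001889 = 684.8 d
  layer 3 (karst limestone): t_3 = 13.0 × 0.07 / 0.001889 = 481.8 d
Total t = Σ t_i = 1887 days = 5.166 years.

5.17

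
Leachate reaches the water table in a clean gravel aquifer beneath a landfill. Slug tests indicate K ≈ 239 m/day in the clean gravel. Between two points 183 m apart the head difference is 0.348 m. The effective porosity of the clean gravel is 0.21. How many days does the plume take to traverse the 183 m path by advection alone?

Hydraulic gradient i = Δh / L = 0.348 / 183 = 0.001902.
Darcy flux q = K · i = 239.0 × 0.001902 = 0.4545 m/day.
Seepage velocity v = q / n_e = 0.4545 / 0.21 = 2.164 m/day.
Travel time t = L / v = 183 / 2.164 = 84.56 days.

84.6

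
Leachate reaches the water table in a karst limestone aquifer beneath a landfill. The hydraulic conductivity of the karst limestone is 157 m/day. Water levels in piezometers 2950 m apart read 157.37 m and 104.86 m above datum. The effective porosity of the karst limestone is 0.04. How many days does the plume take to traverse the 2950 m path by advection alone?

42.2

Hydraulic gradient i = (157.37 − 104.86) / 2950 = 52.51 / 2950 = 0.01780.
Darcy flux q = K · i = 157.0 × 0.01780 = 2.795 m/day.
Seepage velocity v = q / n_e = 2.795 / 0.04 = 69.86 m/day.
Travel time t = L / v = 2950 / 69.86 = 42.22 days.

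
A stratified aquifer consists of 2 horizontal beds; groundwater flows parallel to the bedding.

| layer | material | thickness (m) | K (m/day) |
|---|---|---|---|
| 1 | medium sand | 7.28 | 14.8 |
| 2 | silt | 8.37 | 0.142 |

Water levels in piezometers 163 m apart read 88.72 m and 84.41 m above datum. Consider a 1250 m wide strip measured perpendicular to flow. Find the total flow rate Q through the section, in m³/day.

3600

Flow is parallel to layering, so each bed carries its own Darcy discharge and the transmissivities add.
Σ(K_i·b_i) = 14.8×7.28 + 0.142×8.37 = 108.9 m²/day.
Hydraulic gradient i = (88.72 − 84.41) / 163 = 4.31 / 163 = 0.02644.
Q = Σ(K_i·b_i) · W · i = 108.9 × 1250 × 0.02644 = 3600 m³/day.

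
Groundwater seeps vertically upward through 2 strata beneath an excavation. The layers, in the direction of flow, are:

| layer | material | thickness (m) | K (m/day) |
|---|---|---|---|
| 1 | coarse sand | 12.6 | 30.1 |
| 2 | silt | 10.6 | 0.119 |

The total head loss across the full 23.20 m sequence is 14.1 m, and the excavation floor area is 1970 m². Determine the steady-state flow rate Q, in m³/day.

310

Flow is perpendicular to layering, so the layers act in series and the equivalent K is the thickness-weighted harmonic mean.
Total thickness L = 12.6 + 10.6 = 23.20 m.
Σ(b_i/K_i) = 12.6/30.1 + 10.6/0.119 = 89.49 d.
K_eq = L / Σ(b_i/K_i) = 23.20 / 89.49 = 0.2592 m/day.
Q = K_eq · A · (Δh/L) = 0.2592 × 1970 × (14.1/23.20) = 310.4 m³/day.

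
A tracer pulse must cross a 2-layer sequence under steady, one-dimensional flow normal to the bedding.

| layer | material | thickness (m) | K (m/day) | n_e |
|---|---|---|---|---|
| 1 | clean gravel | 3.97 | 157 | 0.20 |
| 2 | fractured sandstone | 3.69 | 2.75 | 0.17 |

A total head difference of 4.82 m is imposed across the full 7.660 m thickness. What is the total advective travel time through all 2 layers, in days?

0.403

With flow normal to the layers, continuity requires the same specific discharge q through every layer.
Σ(b_i/K_i) = 3.97/157 + 3.69/2.75 = 1.367 d.
q = Δh / Σ(b_i/K_i) = 4.82 / 1.367 = 3.526 m/day.
In each layer the seepage velocity is v_i = q/n_i, so the layer transit time is t_i = b_i·n_i / q:
  layer 1 (clean gravel): t_1 = 3.97 × 0.20 / 3.526 = 0.2252 d
  layer 2 (fractured sandstone): t_2 = 3.69 × 0.17 / 3.526 = 0.1779 d
Total t = Σ t_i = 0.4031 days.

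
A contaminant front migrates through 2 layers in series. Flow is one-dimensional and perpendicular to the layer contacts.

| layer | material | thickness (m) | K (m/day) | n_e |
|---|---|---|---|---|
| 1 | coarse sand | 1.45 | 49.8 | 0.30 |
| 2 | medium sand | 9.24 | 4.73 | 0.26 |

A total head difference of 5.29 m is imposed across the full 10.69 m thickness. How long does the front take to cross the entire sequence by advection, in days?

With flow normal to the layers, continuity requires the same specific discharge q through every layer.
Σ(b_i/K_i) = 1.45/49.8 + 9.24/4.73 = 1.983 d.
q = Δh / Σ(b_i/K_i) = 5.29 / 1.983 = 2.668 m/day.
In each layer the seepage velocity is v_i = q/n_i, so the layer transit time is t_i = b_i·n_i / q:
  layer 1 (coarse sand): t_1 = 1.45 × 0.30 / 2.668 = 0.1630 d
  layer 2 (medium sand): t_2 = 9.24 × 0.26 / 2.668 = 0.9004 d
Total t = Σ t_i = 1.063 days.

1.06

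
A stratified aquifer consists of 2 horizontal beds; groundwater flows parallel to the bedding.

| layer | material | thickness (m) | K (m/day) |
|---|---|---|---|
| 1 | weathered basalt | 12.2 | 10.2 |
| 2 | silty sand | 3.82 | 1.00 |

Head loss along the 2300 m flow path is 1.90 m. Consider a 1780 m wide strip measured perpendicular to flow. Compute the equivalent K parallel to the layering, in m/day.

8.01

Flow is parallel to layering, so each bed carries its own Darcy discharge and the transmissivities add.
Σ(K_i·b_i) = 10.2×12.2 + 1.00×3.82 = 128.3 m²/day.
Total thickness b = 16.02 m, so K_eq = Σ(K_i·b_i)/b = 8.006 m/day.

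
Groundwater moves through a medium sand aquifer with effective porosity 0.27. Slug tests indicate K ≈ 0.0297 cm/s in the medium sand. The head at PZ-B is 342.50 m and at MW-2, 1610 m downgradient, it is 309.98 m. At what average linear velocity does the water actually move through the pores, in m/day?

1.92

Convert K: 0.0297 cm/s × 864 = 25.66 m/day.
Hydraulic gradient i = (342.50 − 309.98) / 1610 = 32.52 / 1610 = 0.02020.
Darcy flux q = K · i = 25.66 × 0.02020 = 0.5183 m/day.
Seepage velocity v = q / n_e = 0.5183 / 0.27 = 1.920 m/day.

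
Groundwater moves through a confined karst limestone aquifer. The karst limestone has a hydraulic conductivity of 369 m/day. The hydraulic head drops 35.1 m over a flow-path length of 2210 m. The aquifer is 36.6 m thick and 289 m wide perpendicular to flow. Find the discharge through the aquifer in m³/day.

62000

Cross-sectional area A = 289 × 36.6 = 10577 m².
Hydraulic gradient i = Δh / L = 35.1 / 2210 = 0.01588.
Darcy's law: Q = K · A · i = 369.0 × 10577 × 0.01588 = 61990 m³/day.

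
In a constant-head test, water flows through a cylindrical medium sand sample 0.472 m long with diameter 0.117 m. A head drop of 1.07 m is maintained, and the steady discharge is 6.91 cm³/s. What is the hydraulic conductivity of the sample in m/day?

24.5

Cross-sectional area A = π·(d/2)² = π × (0.117/2)² = 0.01075 m².
Convert discharge: 6.91 cm³/s = 6.910e-06 m³/s.
Darcy's law rearranged: K = Q·L / (A·Δh) = 6.910e-06 × 0.472 / (0.01075 × 1.07) = 0.0002835 m/s = 24.50 m/day.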